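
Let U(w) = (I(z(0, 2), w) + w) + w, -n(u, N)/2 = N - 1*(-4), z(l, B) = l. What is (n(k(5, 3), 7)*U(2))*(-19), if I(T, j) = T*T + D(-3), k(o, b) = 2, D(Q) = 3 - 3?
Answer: 1672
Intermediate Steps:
D(Q) = 0
I(T, j) = T² (I(T, j) = T*T + 0 = T² + 0 = T²)
n(u, N) = -8 - 2*N (n(u, N) = -2*(N - 1*(-4)) = -2*(N + 4) = -2*(4 + N) = -8 - 2*N)
U(w) = 2*w (U(w) = (0² + w) + w = (0 + w) + w = w + w = 2*w)
(n(k(5, 3), 7)*U(2))*(-19) = ((-8 - 2*7)*(2*2))*(-19) = ((-8 - 14)*4)*(-19) = -22*4*(-19) = -88*(-19) = 1672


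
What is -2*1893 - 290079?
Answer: -293865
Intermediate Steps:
-2*1893 - 290079 = -3786 - 290079 = -293865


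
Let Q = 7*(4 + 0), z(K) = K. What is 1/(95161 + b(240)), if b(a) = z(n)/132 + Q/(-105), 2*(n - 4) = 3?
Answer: 40/3806431 ≈ 1.0509e-5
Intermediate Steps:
n = 11/2 (n = 4 + (1/2)*3 = 4 + 3/2 = 11/2 ≈ 5.5000)
Q = 28 (Q = 7*4 = 28)
b(a) = -9/40 (b(a) = (11/2)/132 + 28/(-105) = (11/2)*(1/132) + 28*(-1/105) = 1/24 - 4/15 = -9/40)
1/(95161 + b(240)) = 1/(95161 - 9/40) = 1/(3806431/40) = 40/3806431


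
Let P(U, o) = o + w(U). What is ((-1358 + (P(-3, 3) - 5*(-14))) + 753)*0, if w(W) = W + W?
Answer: 0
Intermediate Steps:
w(W) = 2*W
P(U, o) = o + 2*U
((-1358 + (P(-3, 3) - 5*(-14))) + 753)*0 = ((-1358 + ((3 + 2*(-3)) - 5*(-14))) + 753)*0 = ((-1358 + ((3 - 6) + 70)) + 753)*0 = ((-1358 + (-3 + 70)) + 753)*0 = ((-1358 + 67) + 753)*0 = (-1291 + 753)*0 = -538*0 = 0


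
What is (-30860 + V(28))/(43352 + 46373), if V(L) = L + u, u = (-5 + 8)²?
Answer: -30823/89725 ≈ -0.34353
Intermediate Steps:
u = 9 (u = 3² = 9)
V(L) = 9 + L (V(L) = L + 9 = 9 + L)
(-30860 + V(28))/(43352 + 46373) = (-30860 + (9 + 28))/(43352 + 46373) = (-30860 + 37)/89725 = -30823*1/89725 = -30823/89725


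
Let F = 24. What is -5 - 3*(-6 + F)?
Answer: -59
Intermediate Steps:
-5 - 3*(-6 + F) = -5 - 3*(-6 + 24) = -5 - 3*18 = -5 - 54 = -59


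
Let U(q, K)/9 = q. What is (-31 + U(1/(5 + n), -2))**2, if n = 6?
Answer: 110224/121 ≈ 910.94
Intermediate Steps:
U(q, K) = 9*q
(-31 + U(1/(5 + n), -2))**2 = (-31 + 9/(5 + 6))**2 = (-31 + 9/11)**2 = (-332/11)**2 = 110224/121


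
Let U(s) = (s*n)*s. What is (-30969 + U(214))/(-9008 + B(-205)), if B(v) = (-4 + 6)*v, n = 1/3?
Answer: 47111/28254 ≈ 1.6674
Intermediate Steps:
n = 1/3 (n = 1*(1/3) = 1/3 ≈ 0.33333)
U(s) = s**2/3 (U(s) = (s*(1/3))*s = (s/3)*s = s**2/3)
B(v) = 2*v
(-30969 + U(214))/(-9008 + B(-205)) = (-30969 + (1/3)*214**2)/(-9008 + 2*(-205)) = (-30969 + (1/3)*45796)/(-9008 - 410) = (-30969 + 45796/3)/(-9418) = -47111/3*(-1/9418) = 47111/28254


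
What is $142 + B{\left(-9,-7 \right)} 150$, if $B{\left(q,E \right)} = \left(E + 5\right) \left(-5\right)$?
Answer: $1642$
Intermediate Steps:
$B{\left(q,E \right)} = -25 - 5 E$ ($B{\left(q,E \right)} = \left(5 + E\right) \left(-5\right) = -25 - 5 E$)
$142 + B{\left(-9,-7 \right)} 150 = 142 + \left(-25 - -35\right) 150 = 142 + \left(-25 + 35\right) 150 = 142 + 10 \cdot 150 = 142 + 1500 = 1642$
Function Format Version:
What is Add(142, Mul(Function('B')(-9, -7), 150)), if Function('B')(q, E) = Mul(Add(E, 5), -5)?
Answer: 1642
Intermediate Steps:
Function('B')(q, E) = Add(-25, Mul(-5, E)) (Function('B')(q, E) = Mul(Add(5, E), -5) = Add(-25, Mul(-5, E)))
Add(142, Mul(Function('B')(-9, -7), 150)) = Add(142, Mul(Add(-25, Mul(-5, -7)), 150)) = Add(142, Mul(Add(-25, 35), 150)) = Add(142, Mul(10, 150)) = Add(142, 1500) = 1642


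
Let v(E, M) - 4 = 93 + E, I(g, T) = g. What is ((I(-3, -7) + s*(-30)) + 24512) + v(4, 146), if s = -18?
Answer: 25150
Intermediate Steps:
v(E, M) = 97 + E (v(E, M) = 4 + (93 + E) = 97 + E)
((I(-3, -7) + s*(-30)) + 24512) + v(4, 146) = ((-3 - 18*(-30)) + 24512) + (97 + 4) = ((-3 + 540) + 24512) + 101 = (537 + 24512) + 101 = 25049 + 101 = 25150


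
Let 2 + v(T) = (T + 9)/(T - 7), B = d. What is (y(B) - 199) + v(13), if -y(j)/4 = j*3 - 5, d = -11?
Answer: -136/3 ≈ -45.333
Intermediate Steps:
B = -11
y(j) = 20 - 12*j (y(j) = -4*(j*3 - 5) = -4*(3*j - 5) = -4*(-5 + 3*j) = 20 - 12*j)
v(T) = -2 + (9 + T)/(-7 + T) (v(T) = -2 + (T + 9)/(T - 7) = -2 + (9 + T)/(-7 + T))
(y(B) - 199) + v(13) = ((20 - 12*(-11)) - 199) + (23 - 1*13)/(-7 + 13) = ((20 + 132) - 199) + (23 - 13)/6 = (152 - 199) + (⅙)*10 = -47 + 5/3 = -136/3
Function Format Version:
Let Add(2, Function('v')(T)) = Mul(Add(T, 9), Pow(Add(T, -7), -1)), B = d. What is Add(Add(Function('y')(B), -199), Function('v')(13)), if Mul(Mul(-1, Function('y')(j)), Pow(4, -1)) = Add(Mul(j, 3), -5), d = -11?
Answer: Rational(-136, 3) ≈ -45.333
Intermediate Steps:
B = -11
Function('y')(j) = Add(20, Mul(-12, j)) (Function('y')(j) = Mul(-4, Add(Mul(j, 3), -5)) = Mul(-4, Add(Mul(3, j), -5)) = Mul(-4, Add(-5, Mul(3, j))) = Add(20, Mul(-12, j)))
Function('v')(T) = Add(-2, Mul(Pow(Add(-7, T), -1), Add(9, T))) (Function('v')(T) = Add(-2, Mul(Add(T, 9), Pow(Add(T, -7), -1))) = Add(-2, Mul(Add(9, T), Pow(Add(-7, T), -1))) = Add(-2, Mul(Pow(Add(-7, T), -1), Add(9, T))))
Add(Add(Function('y')(B), -199), Function('v')(13)) = Add(Add(Add(20, Mul(-12, -11)), -199), Mul(Pow(Add(-7, 13), -1), Add(23, Mul(-1, 13)))) = Add(Add(Add(20, 132), -199), Mul(Pow(6, -1), Add(23, -13))) = Add(Add(152, -199), Mul(Rational(1, 6), 10)) = Add(-47, Rational(5, 3)) = Rational(-136, 3)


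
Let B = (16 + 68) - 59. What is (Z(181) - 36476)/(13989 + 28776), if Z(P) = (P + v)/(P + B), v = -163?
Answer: -3757019/4404795 ≈ -0.85294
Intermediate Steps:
B = 25 (B = 84 - 59 = 25)
Z(P) = (-163 + P)/(25 + P) (Z(P) = (P - 163)/(P + 25) = (-163 + P)/(25 + P))
(Z(181) - 36476)/(13989 + 28776) = ((-163 + 181)/(25 + 181) - 36476)/(13989 + 28776) = (18/206 - 36476)/42765 = ((1/206)*18 - 36476)*(1/42765) = (9/103 - 36476)*(1/42765) = -3757019/103*1/42765 = -3757019/4404795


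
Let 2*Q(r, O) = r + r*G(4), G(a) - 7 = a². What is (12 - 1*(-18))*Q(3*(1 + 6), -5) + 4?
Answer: 7564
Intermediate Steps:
G(a) = 7 + a²
Q(r, O) = 12*r (Q(r, O) = (r + r*(7 + 4²))/2 = (r + r*(7 + 16))/2 = (r + r*23)/2 = (r + 23*r)/2 = (24*r)/2 = 12*r)
(12 - 1*(-18))*Q(3*(1 + 6), -5) + 4 = (12 - 1*(-18))*(12*(3*(1 + 6))) + 4 = (12 + 18)*(12*(3*7)) + 4 = 30*(12*21) + 4 = 30*252 + 4 = 7560 + 4 = 7564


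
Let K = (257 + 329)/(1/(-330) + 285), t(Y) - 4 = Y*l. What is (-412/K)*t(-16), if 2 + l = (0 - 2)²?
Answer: 271237316/48345 ≈ 5610.5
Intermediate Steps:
l = 2 (l = -2 + (0 - 2)² = -2 + (-2)² = -2 + 4 = 2)
t(Y) = 4 + 2*Y (t(Y) = 4 + Y*2 = 4 + 2*Y)
K = 193380/94049 (K = 586/(-1/330 + 285) = 586/(94049/330) = 586*(330/94049) = 193380/94049 ≈ 2.0562)
(-412/K)*t(-16) = (-412/193380/94049)*(4 + 2*(-16)) = (-412*94049/193380)*(4 - 32) = -9687047/48345*(-28) = 271237316/48345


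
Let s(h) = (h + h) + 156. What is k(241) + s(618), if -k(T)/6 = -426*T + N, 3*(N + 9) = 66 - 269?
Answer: 617848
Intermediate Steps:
s(h) = 156 + 2*h (s(h) = 2*h + 156 = 156 + 2*h)
N = -230/3 (N = -9 + (66 - 269)/3 = -9 + (1/3)*(-203) = -9 - 203/3 = -230/3 ≈ -76.667)
k(T) = 460 + 2556*T (k(T) = -6*(-426*T - 230/3) = -6*(-230/3 - 426*T) = 460 + 2556*T)
k(241) + s(618) = (460 + 2556*241) + (156 + 2*618) = (460 + 615996) + (156 + 1236) = 616456 + 1392 = 617848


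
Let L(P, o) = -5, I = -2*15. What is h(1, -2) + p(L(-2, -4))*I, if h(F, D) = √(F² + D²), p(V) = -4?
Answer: 120 + √5 ≈ 122.24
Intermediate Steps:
I = -30
h(F, D) = √(D² + F²)
h(1, -2) + p(L(-2, -4))*I = √((-2)² + 1²) - 4*(-30) = √(4 + 1) + 120 = √5 + 120 = 120 + √5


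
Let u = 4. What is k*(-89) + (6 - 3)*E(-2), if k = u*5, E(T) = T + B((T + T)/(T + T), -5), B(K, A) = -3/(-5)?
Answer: -8921/5 ≈ -1784.2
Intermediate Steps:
B(K, A) = ⅗ (B(K, A) = -3*(-⅕) = ⅗)
E(T) = ⅗ + T (E(T) = T + ⅗ = ⅗ + T)
k = 20 (k = 4*5 = 20)
k*(-89) + (6 - 3)*E(-2) = 20*(-89) + (6 - 3)*(⅗ - 2) = -1780 + 3*(-7/5) = -1780 - 21/5 = -8921/5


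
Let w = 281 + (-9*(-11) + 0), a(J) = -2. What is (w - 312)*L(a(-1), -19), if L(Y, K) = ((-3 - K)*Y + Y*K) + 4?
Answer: 680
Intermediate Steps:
L(Y, K) = 4 + K*Y + Y*(-3 - K) (L(Y, K) = (Y*(-3 - K) + K*Y) + 4 = (K*Y + Y*(-3 - K)) + 4 = 4 + K*Y + Y*(-3 - K))
w = 380 (w = 281 + (99 + 0) = 281 + 99 = 380)
(w - 312)*L(a(-1), -19) = (380 - 312)*(4 - 3*(-2)) = 68*(4 + 6) = 68*10 = 680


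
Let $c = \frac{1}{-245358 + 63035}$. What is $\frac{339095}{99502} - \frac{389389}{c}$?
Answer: $\frac{7064101768856889}{99502} \approx 7.0995 \cdot 10^{10}$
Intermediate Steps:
$c = - \frac{1}{182323}$ ($c = \frac{1}{-182323} = - \frac{1}{182323} \approx -5.4848 \cdot 10^{-6}$)
$\frac{339095}{99502} - \frac{389389}{c} = \frac{339095}{99502} - \frac{389389}{- \frac{1}{182323}} = 339095 \cdot \frac{1}{99502} - -70994570647 = \frac{339095}{99502} + 70994570647 = \frac{7064101768856889}{99502}$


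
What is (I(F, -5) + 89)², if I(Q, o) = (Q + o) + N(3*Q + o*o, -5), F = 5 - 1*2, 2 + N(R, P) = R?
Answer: 14161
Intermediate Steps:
N(R, P) = -2 + R
F = 3 (F = 5 - 2 = 3)
I(Q, o) = -2 + o + o² + 4*Q (I(Q, o) = (Q + o) + (-2 + (3*Q + o*o)) = (Q + o) + (-2 + (3*Q + o²)) = (Q + o) + (-2 + (o² + 3*Q)) = (Q + o) + (-2 + o² + 3*Q) = -2 + o + o² + 4*Q)
(I(F, -5) + 89)² = ((-2 - 5 + (-5)² + 4*3) + 89)² = ((-2 - 5 + 25 + 12) + 89)² = (30 + 89)² = 119² = 14161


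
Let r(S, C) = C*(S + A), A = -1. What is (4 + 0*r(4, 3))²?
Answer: 16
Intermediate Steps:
r(S, C) = C*(-1 + S) (r(S, C) = C*(S - 1) = C*(-1 + S))
(4 + 0*r(4, 3))² = (4 + 0*(3*(-1 + 4)))² = (4 + 0*(3*3))² = (4 + 0*9)² = (4 + 0)² = 4² = 16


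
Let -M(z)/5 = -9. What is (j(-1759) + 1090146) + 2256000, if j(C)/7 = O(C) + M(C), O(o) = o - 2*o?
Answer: 3358774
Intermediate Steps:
M(z) = 45 (M(z) = -5*(-9) = 45)
O(o) = -o
j(C) = 315 - 7*C (j(C) = 7*(-C + 45) = 7*(45 - C) = 315 - 7*C)
(j(-1759) + 1090146) + 2256000 = ((315 - 7*(-1759)) + 1090146) + 2256000 = ((315 + 12313) + 1090146) + 2256000 = (12628 + 1090146) + 2256000 = 1102774 + 2256000 = 3358774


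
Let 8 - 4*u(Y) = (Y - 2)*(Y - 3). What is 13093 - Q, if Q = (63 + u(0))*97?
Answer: 13867/2 ≈ 6933.5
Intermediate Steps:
u(Y) = 2 - (-3 + Y)*(-2 + Y)/4 (u(Y) = 2 - (Y - 2)*(Y - 3)/4 = 2 - (-2 + Y)*(-3 + Y)/4 = 2 - (-3 + Y)*(-2 + Y)/4)
Q = 12319/2 (Q = (63 + (½ - ¼*0² + (5/4)*0))*97 = (63 + (½ - ¼*0 + 0))*97 = (63 + (½ + 0 + 0))*97 = (63 + ½)*97 = (127/2)*97 = 12319/2 ≈ 6159.5)
13093 - Q = 13093 - 1*12319/2 = 13093 - 12319/2 = 13867/2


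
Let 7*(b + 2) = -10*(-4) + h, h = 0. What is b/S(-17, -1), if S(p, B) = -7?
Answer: -26/49 ≈ -0.53061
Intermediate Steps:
b = 26/7 (b = -2 + (-10*(-4) + 0)/7 = -2 + (40 + 0)/7 = -2 + (⅐)*40 = -2 + 40/7 = 26/7 ≈ 3.7143)
b/S(-17, -1) = (26/7)/(-7) = (26/7)*(-⅐) = -26/49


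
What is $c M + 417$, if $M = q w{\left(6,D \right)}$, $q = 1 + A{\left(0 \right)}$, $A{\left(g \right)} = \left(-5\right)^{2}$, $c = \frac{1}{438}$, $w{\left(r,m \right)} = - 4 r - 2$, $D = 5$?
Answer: $\frac{90985}{219} \approx 415.46$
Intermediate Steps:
$w{\left(r,m \right)} = -2 - 4 r$
$c = \frac{1}{438} \approx 0.0022831$
$A{\left(g \right)} = 25$
$q = 26$ ($q = 1 + 25 = 26$)
$M = -676$ ($M = 26 \left(-2 - 24\right) = 26 \left(-26\right) = -676$)
$c M + 417 = \frac{1}{438} \left(-676\right) + 417 = - \frac{338}{219} + 417 = \frac{90985}{219}$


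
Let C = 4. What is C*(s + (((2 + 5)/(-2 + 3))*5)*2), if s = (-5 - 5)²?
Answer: 680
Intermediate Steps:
s = 100 (s = (-10)² = 100)
C*(s + (((2 + 5)/(-2 + 3))*5)*2) = 4*(100 + (((2 + 5)/(-2 + 3))*5)*2) = 4*(100 + ((7/1)*5)*2) = 4*(100 + ((7*1)*5)*2) = 4*(100 + (7*5)*2) = 4*(100 + 35*2) = 4*(100 + 70) = 4*170 = 680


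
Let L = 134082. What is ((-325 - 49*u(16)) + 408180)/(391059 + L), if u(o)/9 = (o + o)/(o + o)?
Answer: 407414/525141 ≈ 0.77582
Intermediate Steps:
u(o) = 9 (u(o) = 9*((o + o)/(o + o)) = 9*((2*o)/((2*o))) = 9*((2*o)*(1/(2*o))) = 9*1 = 9)
((-325 - 49*u(16)) + 408180)/(391059 + L) = ((-325 - 49*9) + 408180)/(391059 + 134082) = ((-325 - 441) + 408180)/525141 = (-766 + 408180)*(1/525141) = 407414*(1/525141) = 407414/525141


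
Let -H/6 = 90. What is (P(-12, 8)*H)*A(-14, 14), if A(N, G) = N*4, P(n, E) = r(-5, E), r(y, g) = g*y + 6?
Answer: -1028160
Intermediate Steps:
H = -540 (H = -6*90 = -540)
r(y, g) = 6 + g*y
P(n, E) = 6 - 5*E (P(n, E) = 6 + E*(-5) = 6 - 5*E)
A(N, G) = 4*N
(P(-12, 8)*H)*A(-14, 14) = ((6 - 5*8)*(-540))*(4*(-14)) = ((6 - 40)*(-540))*(-56) = -34*(-540)*(-56) = 18360*(-56) = -1028160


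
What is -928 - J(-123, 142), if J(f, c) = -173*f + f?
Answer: -22084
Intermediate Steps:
J(f, c) = -172*f
-928 - J(-123, 142) = -928 - (-172)*(-123) = -928 - 1*21156 = -928 - 21156 = -22084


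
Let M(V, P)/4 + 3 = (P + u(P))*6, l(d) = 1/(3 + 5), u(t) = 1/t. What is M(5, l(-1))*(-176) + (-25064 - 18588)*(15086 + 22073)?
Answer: -1622096876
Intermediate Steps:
l(d) = ⅛ (l(d) = 1/8 = ⅛)
M(V, P) = -12 + 24*P + 24/P (M(V, P) = -12 + 4*((P + 1/P)*6) = -12 + 4*(6*P + 6/P) = -12 + (24*P + 24/P) = -12 + 24*P + 24/P)
M(5, l(-1))*(-176) + (-25064 - 18588)*(15086 + 22073) = (-12 + 24*(⅛) + 24/(⅛))*(-176) + (-25064 - 18588)*(15086 + 22073) = (-12 + 3 + 24*8)*(-176) - 43652*37159 = (-12 + 3 + 192)*(-176) - 1622064668 = 183*(-176) - 1622064668 = -32208 - 1622064668 = -1622096876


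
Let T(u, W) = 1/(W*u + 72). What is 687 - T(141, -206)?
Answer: 19905139/28974 ≈ 687.00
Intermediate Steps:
T(u, W) = 1/(72 + W*u)
687 - T(141, -206) = 687 - 1/(72 - 206*141) = 687 - 1/(72 - 29046) = 687 - 1/(-28974) = 687 - 1*(-1/28974) = 687 + 1/28974 = 19905139/28974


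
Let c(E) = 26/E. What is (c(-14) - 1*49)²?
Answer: 126736/49 ≈ 2586.4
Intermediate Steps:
(c(-14) - 1*49)² = (26/(-14) - 1*49)² = (26*(-1/14) - 49)² = (-13/7 - 49)² = (-356/7)² = 126736/49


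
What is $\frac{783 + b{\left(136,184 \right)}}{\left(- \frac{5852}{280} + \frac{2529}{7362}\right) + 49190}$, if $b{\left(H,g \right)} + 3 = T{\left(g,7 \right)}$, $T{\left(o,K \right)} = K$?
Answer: $\frac{1609415}{100551512} \approx 0.016006$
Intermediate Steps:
$b{\left(H,g \right)} = 4$ ($b{\left(H,g \right)} = -3 + 7 = 4$)
$\frac{783 + b{\left(136,184 \right)}}{\left(- \frac{5852}{280} + \frac{2529}{7362}\right) + 49190} = \frac{783 + 4}{\left(- \frac{5852}{280} + \frac{2529}{7362}\right) + 49190} = \frac{787}{\left(\left(-5852\right) \frac{1}{280} + 2529 \cdot \frac{1}{7362}\right) + 49190} = \frac{787}{\left(- \frac{209}{10} + \frac{281}{818}\right) + 49190} = \frac{787}{- \frac{42038}{2045} + 49190} = \frac{787}{\frac{100551512}{2045}} = 787 \cdot \frac{2045}{100551512} = \frac{1609415}{100551512}$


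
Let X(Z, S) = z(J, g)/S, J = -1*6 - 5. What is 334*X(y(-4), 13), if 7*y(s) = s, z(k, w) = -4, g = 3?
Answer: -1336/13 ≈ -102.77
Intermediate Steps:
J = -11 (J = -6 - 5 = -11)
y(s) = s/7
X(Z, S) = -4/S
334*X(y(-4), 13) = 334*(-4/13) = -1336/13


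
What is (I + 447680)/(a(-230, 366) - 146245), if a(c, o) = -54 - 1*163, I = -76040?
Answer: -185820/73231 ≈ -2.5374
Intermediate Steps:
a(c, o) = -217 (a(c, o) = -54 - 163 = -217)
(I + 447680)/(a(-230, 366) - 146245) = (-76040 + 447680)/(-217 - 146245) = 371640/(-146462) = 371640*(-1/146462) = -185820/73231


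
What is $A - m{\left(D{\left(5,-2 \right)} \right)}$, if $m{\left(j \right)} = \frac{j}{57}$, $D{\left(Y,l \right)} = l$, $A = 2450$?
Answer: $\frac{139652}{57} \approx 2450.0$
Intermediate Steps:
$m{\left(j \right)} = \frac{j}{57}$ ($m{\left(j \right)} = j \frac{1}{57} = \frac{j}{57}$)
$A - m{\left(D{\left(5,-2 \right)} \right)} = 2450 - \frac{1}{57} \left(-2\right) = 2450 - - \frac{2}{57} = 2450 + \frac{2}{57} = \frac{139652}{57}$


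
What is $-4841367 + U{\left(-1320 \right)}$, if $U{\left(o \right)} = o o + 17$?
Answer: $-3098950$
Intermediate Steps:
$U{\left(o \right)} = 17 + o^{2}$ ($U{\left(o \right)} = o^{2} + 17 = 17 + o^{2}$)
$-4841367 + U{\left(-1320 \right)} = -4841367 + \left(17 + \left(-1320\right)^{2}\right) = -4841367 + \left(17 + 1742400\right) = -4841367 + 1742417 = -3098950$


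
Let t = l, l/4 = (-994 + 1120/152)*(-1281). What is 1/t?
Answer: 19/96054504 ≈ 1.9780e-7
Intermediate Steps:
l = 96054504/19 (l = 4*((-994 + 1120/152)*(-1281)) = 4*((-994 + 1120*(1/152))*(-1281)) = 4*((-994 + 140/19)*(-1281)) = 4*(-18746/19*(-1281)) = 4*(24013626/19) = 96054504/19 ≈ 5.0555e+6)
t = 96054504/19 ≈ 5.0555e+6
1/t = 1/(96054504/19) = 19/96054504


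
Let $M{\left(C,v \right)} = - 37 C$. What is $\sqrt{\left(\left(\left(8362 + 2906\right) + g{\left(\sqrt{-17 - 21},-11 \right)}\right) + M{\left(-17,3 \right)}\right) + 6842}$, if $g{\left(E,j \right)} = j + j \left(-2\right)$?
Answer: $25 \sqrt{30} \approx 136.93$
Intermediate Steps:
$g{\left(E,j \right)} = - j$ ($g{\left(E,j \right)} = j - 2 j = - j$)
$\sqrt{\left(\left(\left(8362 + 2906\right) + g{\left(\sqrt{-17 - 21},-11 \right)}\right) + M{\left(-17,3 \right)}\right) + 6842} = \sqrt{\left(\left(\left(8362 + 2906\right) - -11\right) - -629\right) + 6842} = \sqrt{\left(\left(11268 + 11\right) + 629\right) + 6842} = \sqrt{\left(11279 + 629\right) + 6842} = \sqrt{11908 + 6842} = \sqrt{18750} = 25 \sqrt{30}$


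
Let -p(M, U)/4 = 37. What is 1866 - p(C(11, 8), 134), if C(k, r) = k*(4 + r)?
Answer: 2014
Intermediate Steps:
p(M, U) = -148 (p(M, U) = -4*37 = -148)
1866 - p(C(11, 8), 134) = 1866 - 1*(-148) = 1866 + 148 = 2014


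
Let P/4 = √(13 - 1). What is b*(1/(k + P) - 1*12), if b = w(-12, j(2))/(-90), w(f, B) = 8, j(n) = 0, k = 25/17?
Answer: 2635124/2468835 - 9248*√3/2468835 ≈ 1.0609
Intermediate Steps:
k = 25/17 (k = 25*(1/17) = 25/17 ≈ 1.4706)
P = 8*√3 (P = 4*√(13 - 1) = 4*√12 = 4*(2*√3) = 8*√3 ≈ 13.856)
b = -4/45 (b = 8/(-90) = 8*(-1/90) = -4/45 ≈ -0.088889)
b*(1/(k + P) - 1*12) = -4*(1/(25/17 + 8*√3) - 1*12)/45 = -4*(1/(25/17 + 8*√3) - 12)/45 = -4*(-12 + 1/(25/17 + 8*√3))/45 = 16/15 - 4/(45*(25/17 + 8*√3))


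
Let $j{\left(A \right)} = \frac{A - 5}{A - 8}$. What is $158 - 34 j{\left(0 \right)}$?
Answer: $\frac{547}{4} \approx 136.75$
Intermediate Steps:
$j{\left(A \right)} = \frac{-5 + A}{-8 + A}$
$158 - 34 j{\left(0 \right)} = 158 - 34 \frac{-5 + 0}{-8 + 0} = 158 - 34 \frac{1}{-8} \left(-5\right) = 158 - 34 \left(\left(- \frac{1}{8}\right) \left(-5\right)\right) = 158 - \frac{85}{4} = \frac{547}{4}$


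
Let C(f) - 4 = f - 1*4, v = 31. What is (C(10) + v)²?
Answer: 1681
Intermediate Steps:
C(f) = f (C(f) = 4 + (f - 1*4) = 4 + (f - 4) = 4 + (-4 + f) = f)
(C(10) + v)² = (10 + 31)² = 41² = 1681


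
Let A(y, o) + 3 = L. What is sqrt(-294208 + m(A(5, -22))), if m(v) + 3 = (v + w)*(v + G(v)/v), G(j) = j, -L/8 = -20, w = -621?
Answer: I*sqrt(367523) ≈ 606.24*I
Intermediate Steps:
L = 160 (L = -8*(-20) = 160)
A(y, o) = 157 (A(y, o) = -3 + 160 = 157)
m(v) = -3 + (1 + v)*(-621 + v) (m(v) = -3 + (v - 621)*(v + v/v) = -3 + (-621 + v)*(v + 1) = -3 + (-621 + v)*(1 + v) = -3 + (1 + v)*(-621 + v))
sqrt(-294208 + m(A(5, -22))) = sqrt(-294208 + (-624 + 157**2 - 620*157)) = sqrt(-294208 + (-624 + 24649 - 97340)) = sqrt(-294208 - 73315) = sqrt(-367523) = I*sqrt(367523)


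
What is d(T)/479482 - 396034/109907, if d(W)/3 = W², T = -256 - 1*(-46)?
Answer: -87675239144/26349214087 ≈ -3.3274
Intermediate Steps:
T = -210 (T = -256 + 46 = -210)
d(W) = 3*W²
d(T)/479482 - 396034/109907 = (3*(-210)²)/479482 - 396034/109907 = (3*44100)*(1/479482) - 396034*1/109907 = 132300*(1/479482) - 396034/109907 = 66150/239741 - 396034/109907 = -87675239144/26349214087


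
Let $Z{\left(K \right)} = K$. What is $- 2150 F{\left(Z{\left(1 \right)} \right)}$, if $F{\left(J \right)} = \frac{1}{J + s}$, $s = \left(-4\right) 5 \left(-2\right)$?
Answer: $- \frac{2150}{41} \approx -52.439$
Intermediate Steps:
$s = 40$ ($s = \left(-20\right) \left(-2\right) = 40$)
$F{\left(J \right)} = \frac{1}{40 + J}$ ($F{\left(J \right)} = \frac{1}{J + 40} = \frac{1}{40 + J}$)
$- 2150 F{\left(Z{\left(1 \right)} \right)} = - \frac{2150}{40 + 1} = - \frac{2150}{41}$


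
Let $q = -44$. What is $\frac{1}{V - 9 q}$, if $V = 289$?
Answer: $\frac{1}{685} \approx 0.0014599$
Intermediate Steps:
$\frac{1}{V - 9 q} = \frac{1}{289 - -396} = \frac{1}{289 + 396} = \frac{1}{685}$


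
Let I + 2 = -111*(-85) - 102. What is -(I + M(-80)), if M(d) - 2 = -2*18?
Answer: -9297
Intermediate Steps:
M(d) = -34 (M(d) = 2 - 2*18 = 2 - 36 = -34)
I = 9331 (I = -2 + (-111*(-85) - 102) = -2 + (9435 - 102) = -2 + 9333 = 9331)
-(I + M(-80)) = -(9331 - 34) = -1*9297 = -9297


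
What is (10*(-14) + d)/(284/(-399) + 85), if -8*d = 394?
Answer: -302043/134524 ≈ -2.2453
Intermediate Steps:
d = -197/4 (d = -⅛*394 = -197/4 ≈ -49.250)
(10*(-14) + d)/(284/(-399) + 85) = (10*(-14) - 197/4)/(284/(-399) + 85) = (-140 - 197/4)/(284*(-1/399) + 85) = -757/(4*(-284/399 + 85)) = -757/(4*33631/399) = -757/4*399/33631 = -302043/134524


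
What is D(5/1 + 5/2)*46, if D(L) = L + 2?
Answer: 437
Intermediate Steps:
D(L) = 2 + L
D(5/1 + 5/2)*46 = (2 + (5/1 + 5/2))*46 = (2 + (5*1 + 5*(1/2)))*46 = (2 + (5 + 5/2))*46 = (2 + 15/2)*46 = (19/2)*46 = 437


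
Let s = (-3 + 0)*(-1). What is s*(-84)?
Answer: -252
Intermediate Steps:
s = 3 (s = -3*(-1) = 3)
s*(-84) = 3*(-84) = -252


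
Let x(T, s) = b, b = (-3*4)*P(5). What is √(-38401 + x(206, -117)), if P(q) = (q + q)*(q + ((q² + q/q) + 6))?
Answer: I*√42841 ≈ 206.98*I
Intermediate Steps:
P(q) = 2*q*(7 + q + q²) (P(q) = (2*q)*(q + ((q² + 1) + 6)) = (2*q)*(q + ((1 + q²) + 6)) = (2*q)*(q + (7 + q²)) = (2*q)*(7 + q + q²) = 2*q*(7 + q + q²))
b = -4440 (b = (-3*4)*(2*5*(7 + 5 + 5²)) = -24*5*(7 + 5 + 25) = -24*5*37 = -12*370 = -4440)
x(T, s) = -4440
√(-38401 + x(206, -117)) = √(-38401 - 4440) = √(-42841) = I*√42841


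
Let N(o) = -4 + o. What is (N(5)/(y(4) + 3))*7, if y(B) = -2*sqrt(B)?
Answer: -7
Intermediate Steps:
(N(5)/(y(4) + 3))*7 = ((-4 + 5)/(-2*sqrt(4) + 3))*7 = (1/(-2*2 + 3))*7 = (1/(-4 + 3))*7 = (1/(-1))*7 = (1*(-1))*7 = -1*7 = -7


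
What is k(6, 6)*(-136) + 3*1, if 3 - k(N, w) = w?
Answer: 411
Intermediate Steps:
k(N, w) = 3 - w
k(6, 6)*(-136) + 3*1 = (3 - 1*6)*(-136) + 3*1 = (3 - 6)*(-136) + 3 = -3*(-136) + 3 = 408 + 3 = 411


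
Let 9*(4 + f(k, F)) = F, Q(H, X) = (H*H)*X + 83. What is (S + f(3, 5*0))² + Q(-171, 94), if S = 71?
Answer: 2753226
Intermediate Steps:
Q(H, X) = 83 + X*H² (Q(H, X) = H²*X + 83 = X*H² + 83 = 83 + X*H²)
f(k, F) = -4 + F/9
(S + f(3, 5*0))² + Q(-171, 94) = (71 + (-4 + (5*0)/9))² + (83 + 94*(-171)²) = (71 + (-4 + (⅑)*0))² + (83 + 94*29241) = (71 + (-4 + 0))² + (83 + 2748654) = (71 - 4)² + 2748737 = 67² + 2748737 = 4489 + 2748737 = 2753226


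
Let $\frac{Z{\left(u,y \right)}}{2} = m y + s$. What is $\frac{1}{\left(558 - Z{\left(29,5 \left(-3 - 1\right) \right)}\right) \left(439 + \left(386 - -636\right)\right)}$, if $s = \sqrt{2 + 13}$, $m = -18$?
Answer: $- \frac{9}{2125268} + \frac{\sqrt{15}}{19127412} \approx -4.0323 \cdot 10^{-6}$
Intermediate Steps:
$s = \sqrt{15} \approx 3.873$
$Z{\left(u,y \right)} = - 36 y + 2 \sqrt{15}$ ($Z{\left(u,y \right)} = 2 \left(- 18 y + \sqrt{15}\right) = 2 \left(\sqrt{15} - 18 y\right) = - 36 y + 2 \sqrt{15}$)
$\frac{1}{\left(558 - Z{\left(29,5 \left(-3 - 1\right) \right)}\right) \left(439 + \left(386 - -636\right)\right)} = \frac{1}{\left(558 - \left(- 36 \cdot 5 \left(-3 - 1\right) + 2 \sqrt{15}\right)\right) \left(439 + \left(386 - -636\right)\right)} = \frac{1}{\left(558 - \left(- 36 \cdot 5 \left(-4\right) + 2 \sqrt{15}\right)\right) \left(439 + \left(386 + 636\right)\right)} = \frac{1}{\left(558 - \left(\left(-36\right) \left(-20\right) + 2 \sqrt{15}\right)\right) \left(439 + 1022\right)} = \frac{1}{\left(558 - \left(720 + 2 \sqrt{15}\right)\right) 1461} = \frac{1}{\left(-162 - 2 \sqrt{15}\right) 1461} = \frac{1}{-236682 - 2922 \sqrt{15}}$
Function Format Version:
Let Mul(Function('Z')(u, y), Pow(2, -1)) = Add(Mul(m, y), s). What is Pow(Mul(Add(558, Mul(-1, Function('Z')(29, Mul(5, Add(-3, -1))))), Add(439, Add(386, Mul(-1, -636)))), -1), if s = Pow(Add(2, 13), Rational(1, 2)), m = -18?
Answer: Add(Rational(-9, 2125268), Mul(Rational(1, 19127412), Pow(15, Rational(1, 2)))) ≈ -4.0323e-6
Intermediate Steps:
s = Pow(15, Rational(1, 2)) ≈ 3.8730
Function('Z')(u, y) = Add(Mul(-36, y), Mul(2, Pow(15, Rational(1, 2)))) (Function('Z')(u, y) = Mul(2, Add(Mul(-18, y), Pow(15, Rational(1, 2)))) = Mul(2, Add(Pow(15, Rational(1, 2)), Mul(-18, y))) = Add(Mul(-36, y), Mul(2, Pow(15, Rational(1, 2)))))
Pow(Mul(Add(558, Mul(-1, Function('Z')(29, Mul(5, Add(-3, -1))))), Add(439, Add(386, Mul(-1, -636)))), -1) = Pow(Mul(Add(558, Mul(-1, Add(Mul(-36, Mul(5, Add(-3, -1))), Mul(2, Pow(15, Rational(1, 2)))))), Add(439, Add(386, Mul(-1, -636)))), -1) = Pow(Mul(Add(558, Mul(-1, Add(Mul(-36, Mul(5, -4)), Mul(2, Pow(15, Rational(1, 2)))))), Add(439, Add(386, 636))), -1) = Pow(Mul(Add(558, Mul(-1, Add(Mul(-36, -20), Mul(2, Pow(15, Rational(1, 2)))))), Add(439, 1022)), -1) = Pow(Mul(Add(558, Mul(-1, Add(720, Mul(2, Pow(15, Rational(1, 2)))))), 1461), -1) = Pow(Mul(Add(558, Add(-720, Mul(-2, Pow(15, Rational(1, 2))))), 1461), -1) = Pow(Mul(Add(-162, Mul(-2, Pow(15, Rational(1, 2)))), 1461), -1) = Pow(Add(-236682, Mul(-2922, Pow(15, Rational(1, 2)))), -1)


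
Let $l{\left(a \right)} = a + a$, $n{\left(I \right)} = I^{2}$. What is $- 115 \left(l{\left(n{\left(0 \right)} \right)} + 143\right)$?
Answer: $-16445$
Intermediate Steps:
$l{\left(a \right)} = 2 a$
$- 115 \left(l{\left(n{\left(0 \right)} \right)} + 143\right) = - 115 \left(2 \cdot 0^{2} + 143\right) = - 115 \left(2 \cdot 0 + 143\right) = - 115 \left(0 + 143\right) = \left(-115\right) 143 = -16445$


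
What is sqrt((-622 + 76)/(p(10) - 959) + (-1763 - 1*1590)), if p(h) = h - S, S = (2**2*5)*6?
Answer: 7*I*sqrt(78185591)/1069 ≈ 57.901*I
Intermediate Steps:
S = 120 (S = (4*5)*6 = 20*6 = 120)
p(h) = -120 + h (p(h) = h - 1*120 = h - 120 = -120 + h)
sqrt((-622 + 76)/(p(10) - 959) + (-1763 - 1*1590)) = sqrt((-622 + 76)/((-120 + 10) - 959) + (-1763 - 1*1590)) = sqrt(-546/(-110 - 959) + (-1763 - 1590)) = sqrt(-546/(-1069) - 3353) = sqrt(-546*(-1/1069) - 3353) = sqrt(546/1069 - 3353) = sqrt(-3583811/1069) = 7*I*sqrt(78185591)/1069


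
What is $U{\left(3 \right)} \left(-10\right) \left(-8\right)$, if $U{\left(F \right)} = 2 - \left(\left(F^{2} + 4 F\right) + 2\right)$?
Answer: $-1680$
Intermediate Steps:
$U{\left(F \right)} = - F^{2} - 4 F$ ($U{\left(F \right)} = 2 - \left(2 + F^{2} + 4 F\right) = - F^{2} - 4 F$)
$U{\left(3 \right)} \left(-10\right) \left(-8\right) = \left(-1\right) 3 \left(4 + 3\right) \left(-10\right) \left(-8\right) = \left(-1\right) 3 \cdot 7 \left(-10\right) \left(-8\right) = \left(-21\right) \left(-10\right) \left(-8\right) = 210 \left(-8\right) = -1680$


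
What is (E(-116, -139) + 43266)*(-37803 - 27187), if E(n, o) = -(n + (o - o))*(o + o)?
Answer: -716059820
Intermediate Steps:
E(n, o) = -2*n*o (E(n, o) = -(n + 0)*2*o = -n*2*o = -2*n*o)
(E(-116, -139) + 43266)*(-37803 - 27187) = (-2*(-116)*(-139) + 43266)*(-37803 - 27187) = (-32248 + 43266)*(-64990) = 11018*(-64990) = -716059820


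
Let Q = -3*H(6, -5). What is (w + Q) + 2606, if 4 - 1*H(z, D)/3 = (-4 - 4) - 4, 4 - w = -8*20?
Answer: 2626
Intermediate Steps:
w = 164 (w = 4 - (-8)*20 = 4 - 1*(-160) = 4 + 160 = 164)
H(z, D) = 48 (H(z, D) = 12 - 3*((-4 - 4) - 4) = 12 - 3*(-8 - 4) = 12 - 3*(-12) = 12 + 36 = 48)
Q = -144 (Q = -3*48 = -144)
(w + Q) + 2606 = (164 - 144) + 2606 = 20 + 2606 = 2626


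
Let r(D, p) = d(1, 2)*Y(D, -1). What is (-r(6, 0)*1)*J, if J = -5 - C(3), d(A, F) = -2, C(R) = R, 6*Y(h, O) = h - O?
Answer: -56/3 ≈ -18.667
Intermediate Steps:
Y(h, O) = -O/6 + h/6 (Y(h, O) = (h - O)/6 = -O/6 + h/6)
r(D, p) = -1/3 - D/3 (r(D, p) = -2*(-1/6*(-1) + D/6) = -2*(1/6 + D/6) = -1/3 - D/3)
J = -8 (J = -5 - 1*3 = -5 - 3 = -8)
(-r(6, 0)*1)*J = (-(-1/3 - 1/3*6)*1)*(-8) = (-(-1/3 - 2)*1)*(-8) = (-1*(-7/3)*1)*(-8) = ((7/3)*1)*(-8) = (7/3)*(-8) = -56/3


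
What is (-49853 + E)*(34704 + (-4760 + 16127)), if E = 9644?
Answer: -1852468839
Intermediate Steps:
(-49853 + E)*(34704 + (-4760 + 16127)) = (-49853 + 9644)*(34704 + (-4760 + 16127)) = -40209*(34704 + 11367) = -40209*46071 = -1852468839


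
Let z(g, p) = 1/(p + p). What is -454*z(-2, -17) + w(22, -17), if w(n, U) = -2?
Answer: 193/17 ≈ 11.353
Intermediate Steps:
z(g, p) = 1/(2*p)
-454*z(-2, -17) + w(22, -17) = -227/(-17) - 2 = -227*(-1)/17 - 2 = -454*(-1/34) - 2 = 227/17 - 2 = 193/17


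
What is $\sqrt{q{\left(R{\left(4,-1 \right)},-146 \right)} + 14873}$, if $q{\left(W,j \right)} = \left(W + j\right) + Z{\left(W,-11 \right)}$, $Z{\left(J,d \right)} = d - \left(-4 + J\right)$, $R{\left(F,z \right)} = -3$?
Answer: $8 \sqrt{230} \approx 121.33$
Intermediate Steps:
$Z{\left(J,d \right)} = 4 + d - J$ ($Z{\left(J,d \right)} = d - \left(-4 + J\right) = 4 + d - J$)
$q{\left(W,j \right)} = -7 + j$ ($q{\left(W,j \right)} = \left(W + j\right) - \left(7 + W\right) = -7 + j$)
$\sqrt{q{\left(R{\left(4,-1 \right)},-146 \right)} + 14873} = \sqrt{\left(-7 - 146\right) + 14873} = \sqrt{-153 + 14873} = \sqrt{14720} = 8 \sqrt{230}$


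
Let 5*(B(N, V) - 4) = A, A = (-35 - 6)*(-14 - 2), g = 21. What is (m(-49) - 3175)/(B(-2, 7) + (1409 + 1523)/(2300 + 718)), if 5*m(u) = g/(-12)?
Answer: -95832063/4109656 ≈ -23.319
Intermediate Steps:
m(u) = -7/20 (m(u) = (21/(-12))/5 = (21*(-1/12))/5 = (1/5)*(-7/4) = -7/20)
A = 656 (A = -41*(-16) = 656)
B(N, V) = 676/5 (B(N, V) = 4 + (1/5)*656 = 4 + 656/5 = 676/5)
(m(-49) - 3175)/(B(-2, 7) + (1409 + 1523)/(2300 + 718)) = (-7/20 - 3175)/(676/5 + (1409 + 1523)/(2300 + 718)) = -63507/(20*(676/5 + 2932/3018)) = -63507/(20*(676/5 + 2932*(1/3018))) = -63507/(20*(676/5 + 1466/1509)) = -63507/(20*1027414/7545) = -63507/20*7545/1027414 = -95832063/4109656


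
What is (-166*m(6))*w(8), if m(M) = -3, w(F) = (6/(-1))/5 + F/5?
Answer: 996/5 ≈ 199.20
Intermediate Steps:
w(F) = -6/5 + F/5 (w(F) = (6*(-1))*(⅕) + F*(⅕) = -6*⅕ + F/5 = -6/5 + F/5)
(-166*m(6))*w(8) = (-166*(-3))*(-6/5 + (⅕)*8) = 498*(-6/5 + 8/5) = 498*(⅖) = 996/5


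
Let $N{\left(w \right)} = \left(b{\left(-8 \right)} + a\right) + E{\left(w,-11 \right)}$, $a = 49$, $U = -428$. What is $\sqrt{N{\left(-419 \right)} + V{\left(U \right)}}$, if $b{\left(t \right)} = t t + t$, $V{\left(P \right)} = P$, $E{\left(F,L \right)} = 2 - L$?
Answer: $i \sqrt{310} \approx 17.607 i$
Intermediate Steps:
$b{\left(t \right)} = t + t^{2}$ ($b{\left(t \right)} = t^{2} + t = t + t^{2}$)
$N{\left(w \right)} = 118$ ($N{\left(w \right)} = \left(- 8 \left(1 - 8\right) + 49\right) + \left(2 - -11\right) = \left(\left(-8\right) \left(-7\right) + 49\right) + \left(2 + 11\right) = \left(56 + 49\right) + 13 = 105 + 13 = 118$)
$\sqrt{N{\left(-419 \right)} + V{\left(U \right)}} = \sqrt{118 - 428} = \sqrt{-310} = i \sqrt{310}$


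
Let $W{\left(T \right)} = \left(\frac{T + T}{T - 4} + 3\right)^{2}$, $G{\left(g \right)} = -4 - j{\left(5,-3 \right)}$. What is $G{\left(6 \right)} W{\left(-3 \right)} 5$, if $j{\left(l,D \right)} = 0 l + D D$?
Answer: $- \frac{47385}{49} \approx -967.04$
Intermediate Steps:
$j{\left(l,D \right)} = D^{2}$ ($j{\left(l,D \right)} = 0 + D^{2} = D^{2}$)
$G{\left(g \right)} = -13$ ($G{\left(g \right)} = -4 - \left(-3\right)^{2} = -4 - 9 = -13$)
$W{\left(T \right)} = \left(3 + \frac{2 T}{-4 + T}\right)^{2}$ ($W{\left(T \right)} = \left(\frac{2 T}{-4 + T} + 3\right)^{2} = \left(3 + \frac{2 T}{-4 + T}\right)^{2}$)
$G{\left(6 \right)} W{\left(-3 \right)} 5 = - 13 \frac{\left(-12 + 5 \left(-3\right)\right)^{2}}{\left(-4 - 3\right)^{2}} \cdot 5 = - 13 \frac{\left(-12 - 15\right)^{2}}{49} \cdot 5 = - 13 \left(-27\right)^{2} \cdot \frac{1}{49} \cdot 5 = - 13 \cdot 729 \cdot \frac{1}{49} \cdot 5 = \left(-13\right) \frac{729}{49} \cdot 5 = \left(- \frac{9477}{49}\right) 5 = - \frac{47385}{49}$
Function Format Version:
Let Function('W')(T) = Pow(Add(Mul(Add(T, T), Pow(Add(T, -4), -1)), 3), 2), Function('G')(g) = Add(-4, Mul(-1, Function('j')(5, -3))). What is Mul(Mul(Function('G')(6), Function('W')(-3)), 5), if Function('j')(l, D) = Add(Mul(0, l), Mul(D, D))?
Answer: Rational(-47385, 49) ≈ -967.04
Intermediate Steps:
Function('j')(l, D) = Pow(D, 2) (Function('j')(l, D) = Add(0, Pow(D, 2)) = Pow(D, 2))
Function('G')(g) = -13 (Function('G')(g) = Add(-4, Mul(-1, Pow(-3, 2))) = Add(-4, Mul(-1, 9)) = Add(-4, -9) = -13)
Function('W')(T) = Pow(Add(3, Mul(2, T, Pow(Add(-4, T), -1))), 2) (Function('W')(T) = Pow(Add(Mul(Mul(2, T), Pow(Add(-4, T), -1)), 3), 2) = Pow(Add(Mul(2, T, Pow(Add(-4, T), -1)), 3), 2) = Pow(Add(3, Mul(2, T, Pow(Add(-4, T), -1))), 2))
Mul(Mul(Function('G')(6), Function('W')(-3)), 5) = Mul(Mul(-13, Mul(Pow(Add(-12, Mul(5, -3)), 2), Pow(Add(-4, -3), -2))), 5) = Mul(Mul(-13, Mul(Pow(Add(-12, -15), 2), Pow(-7, -2))), 5) = Mul(Mul(-13, Mul(Pow(-27, 2), Rational(1, 49))), 5) = Mul(Mul(-13, Mul(729, Rational(1, 49))), 5) = Mul(Mul(-13, Rational(729, 49)), 5) = Mul(Rational(-9477, 49), 5) = Rational(-47385, 49)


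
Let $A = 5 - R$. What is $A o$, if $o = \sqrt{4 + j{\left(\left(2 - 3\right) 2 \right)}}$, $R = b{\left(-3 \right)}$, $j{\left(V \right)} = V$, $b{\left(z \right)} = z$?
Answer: $8 \sqrt{2} \approx 11.314$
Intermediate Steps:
$R = -3$
$o = \sqrt{2}$ ($o = \sqrt{4 + \left(2 - 3\right) 2} = \sqrt{4 - 2} = \sqrt{2} \approx 1.4142$)
$A = 8$ ($A = 5 - -3 = 5 + 3 = 8$)
$A o = 8 \sqrt{2}$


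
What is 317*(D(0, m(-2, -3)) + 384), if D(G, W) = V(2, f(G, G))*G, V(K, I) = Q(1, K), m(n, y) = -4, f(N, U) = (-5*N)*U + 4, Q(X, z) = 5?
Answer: 121728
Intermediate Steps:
f(N, U) = 4 - 5*N*U (f(N, U) = -5*N*U + 4 = 4 - 5*N*U)
V(K, I) = 5
D(G, W) = 5*G
317*(D(0, m(-2, -3)) + 384) = 317*(5*0 + 384) = 317*(0 + 384) = 317*384 = 121728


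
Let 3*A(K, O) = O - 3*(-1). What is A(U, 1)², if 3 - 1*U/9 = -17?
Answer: 16/9 ≈ 1.7778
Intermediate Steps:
U = 180 (U = 27 - 9*(-17) = 27 + 153 = 180)
A(K, O) = 1 + O/3 (A(K, O) = (O - 3*(-1))/3 = (O + 3)/3 = (3 + O)/3 = 1 + O/3)
A(U, 1)² = (1 + (⅓)*1)² = (1 + ⅓)² = (4/3)² = 16/9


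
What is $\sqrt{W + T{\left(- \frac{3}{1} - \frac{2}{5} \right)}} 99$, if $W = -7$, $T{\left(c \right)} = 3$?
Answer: $198 i \approx 198.0 i$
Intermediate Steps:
$\sqrt{W + T{\left(- \frac{3}{1} - \frac{2}{5} \right)}} 99 = \sqrt{-7 + 3} \cdot 99 = \sqrt{-4} \cdot 99 = 2 i 99 = 198 i$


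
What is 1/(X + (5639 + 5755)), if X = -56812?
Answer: -1/45418 ≈ -2.2018e-5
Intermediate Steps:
1/(X + (5639 + 5755)) = 1/(-56812 + (5639 + 5755)) = 1/(-56812 + 11394) = 1/(-45418) = -1/45418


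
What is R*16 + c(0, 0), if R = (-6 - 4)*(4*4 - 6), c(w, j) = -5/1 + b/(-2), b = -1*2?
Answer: -1604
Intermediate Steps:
b = -2
c(w, j) = -4 (c(w, j) = -5/1 - 2/(-2) = -5*1 - 2*(-1/2) = -5 + 1 = -4)
R = -100 (R = -10*(16 - 6) = -10*10 = -100)
R*16 + c(0, 0) = -100*16 - 4 = -1600 - 4 = -1604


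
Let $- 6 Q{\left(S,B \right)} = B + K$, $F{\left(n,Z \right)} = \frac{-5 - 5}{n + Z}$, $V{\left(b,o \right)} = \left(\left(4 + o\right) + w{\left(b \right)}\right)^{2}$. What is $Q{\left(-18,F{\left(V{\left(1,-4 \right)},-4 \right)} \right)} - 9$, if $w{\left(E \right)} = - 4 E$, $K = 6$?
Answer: $- \frac{355}{36} \approx -9.8611$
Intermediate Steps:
$V{\left(b,o \right)} = \left(4 + o - 4 b\right)^{2}$ ($V{\left(b,o \right)} = \left(\left(4 + o\right) - 4 b\right)^{2} = \left(4 + o - 4 b\right)^{2}$)
$F{\left(n,Z \right)} = - \frac{10}{Z + n}$
$Q{\left(S,B \right)} = -1 - \frac{B}{6}$ ($Q{\left(S,B \right)} = - \frac{B + 6}{6} = - \frac{6 + B}{6} = -1 - \frac{B}{6}$)
$Q{\left(-18,F{\left(V{\left(1,-4 \right)},-4 \right)} \right)} - 9 = \left(-1 - \frac{\left(-10\right) \frac{1}{-4 + \left(4 - 4 - 4\right)^{2}}}{6}\right) - 9 = \left(-1 - \frac{\left(-10\right) \frac{1}{-4 + \left(-4\right)^{2}}}{6}\right) - 9 = \left(-1 - \frac{\left(-10\right) \frac{1}{-4 + 16}}{6}\right) - 9 = \left(-1 - \frac{\left(-10\right) \frac{1}{12}}{6}\right) - 9 = \left(-1 - - \frac{5}{36}\right) - 9 = \left(-1 + \frac{5}{36}\right) - 9 = - \frac{31}{36} - 9 = - \frac{355}{36}$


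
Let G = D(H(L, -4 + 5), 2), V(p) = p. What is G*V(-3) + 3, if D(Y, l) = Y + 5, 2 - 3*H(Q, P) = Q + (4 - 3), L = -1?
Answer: -14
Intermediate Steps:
H(Q, P) = ⅓ - Q/3 (H(Q, P) = ⅔ - (Q + (4 - 3))/3 = ⅔ - (Q + 1)/3 = ⅔ - (1 + Q)/3 = ⅔ + (-⅓ - Q/3) = ⅓ - Q/3)
D(Y, l) = 5 + Y
G = 17/3 (G = 5 + (⅓ - ⅓*(-1)) = 5 + (⅓ + ⅓) = 5 + ⅔ = 17/3 ≈ 5.6667)
G*V(-3) + 3 = (17/3)*(-3) + 3 = -17 + 3 = -14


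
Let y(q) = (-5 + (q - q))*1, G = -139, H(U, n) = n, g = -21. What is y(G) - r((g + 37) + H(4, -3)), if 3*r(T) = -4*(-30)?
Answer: -45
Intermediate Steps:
r(T) = 40 (r(T) = (-4*(-30))/3 = (1/3)*120 = 40)
y(q) = -5 (y(q) = (-5 + 0)*1 = -5*1 = -5)
y(G) - r((g + 37) + H(4, -3)) = -5 - 1*40 = -5 - 40 = -45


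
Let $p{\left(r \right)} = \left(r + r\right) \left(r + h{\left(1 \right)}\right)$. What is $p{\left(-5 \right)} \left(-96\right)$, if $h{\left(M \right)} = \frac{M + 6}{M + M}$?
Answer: $-1440$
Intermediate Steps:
$h{\left(M \right)} = \frac{6 + M}{2 M}$
$p{\left(r \right)} = 2 r \left(\frac{7}{2} + r\right)$ ($p{\left(r \right)} = \left(r + r\right) \left(r + \frac{6 + 1}{2 \cdot 1}\right) = 2 r \left(r + \frac{1}{2} \cdot 1 \cdot 7\right) = 2 r \left(r + \frac{7}{2}\right) = 2 r \left(\frac{7}{2} + r\right)$)
$p{\left(-5 \right)} \left(-96\right) = - 5 \left(7 + 2 \left(-5\right)\right) \left(-96\right) = - 5 \left(7 - 10\right) \left(-96\right) = \left(-5\right) \left(-3\right) \left(-96\right) = 15 \left(-96\right) = -1440$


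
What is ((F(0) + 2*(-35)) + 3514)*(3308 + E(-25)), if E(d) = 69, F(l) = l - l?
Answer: 11630388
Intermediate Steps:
F(l) = 0
((F(0) + 2*(-35)) + 3514)*(3308 + E(-25)) = ((0 + 2*(-35)) + 3514)*(3308 + 69) = ((0 - 70) + 3514)*3377 = (-70 + 3514)*3377 = 3444*3377 = 11630388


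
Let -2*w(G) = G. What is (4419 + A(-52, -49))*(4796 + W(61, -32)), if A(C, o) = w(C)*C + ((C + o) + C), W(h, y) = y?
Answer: 13882296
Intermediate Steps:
w(G) = -G/2
A(C, o) = o + 2*C - C²/2 (A(C, o) = (-C/2)*C + ((C + o) + C) = -C²/2 + (o + 2*C) = o + 2*C - C²/2)
(4419 + A(-52, -49))*(4796 + W(61, -32)) = (4419 + (-49 + 2*(-52) - ½*(-52)²))*(4796 - 32) = (4419 + (-49 - 104 - ½*2704))*4764 = (4419 + (-49 - 104 - 1352))*4764 = (4419 - 1505)*4764 = 2914*4764 = 13882296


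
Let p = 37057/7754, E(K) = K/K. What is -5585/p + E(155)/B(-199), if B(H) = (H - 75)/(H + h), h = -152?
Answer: -11852861653/10153618 ≈ -1167.4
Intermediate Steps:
B(H) = (-75 + H)/(-152 + H) (B(H) = (H - 75)/(H - 152) = (-75 + H)/(-152 + H))
E(K) = 1
p = 37057/7754 (p = 37057*(1/7754) = 37057/7754 ≈ 4.7791)
-5585/p + E(155)/B(-199) = -5585/37057/7754 + 1/((-75 - 199)/(-152 - 199)) = -5585*7754/37057 + 1/(-274/(-351)) = -43306090/37057 + 1/(-1/351*(-274)) = -43306090/37057 + 1/(274/351) = -43306090/37057 + 1*(351/274) = -43306090/37057 + 351/274 = -11852861653/10153618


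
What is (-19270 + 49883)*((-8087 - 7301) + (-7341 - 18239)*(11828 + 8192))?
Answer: -15677743483644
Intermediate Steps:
(-19270 + 49883)*((-8087 - 7301) + (-7341 - 18239)*(11828 + 8192)) = 30613*(-15388 - 25580*20020) = 30613*(-15388 - 512111600) = 30613*(-512126988) = -15677743483644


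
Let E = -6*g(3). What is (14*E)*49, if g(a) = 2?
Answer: -8232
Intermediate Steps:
E = -12 (E = -6*2 = -12)
(14*E)*49 = (14*(-12))*49 = -168*49 = -8232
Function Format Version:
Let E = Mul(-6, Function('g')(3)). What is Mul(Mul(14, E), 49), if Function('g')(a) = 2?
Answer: -8232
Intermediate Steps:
E = -12 (E = Mul(-6, 2) = -12)
Mul(Mul(14, E), 49) = Mul(Mul(14, -12), 49) = Mul(-168, 49) = -8232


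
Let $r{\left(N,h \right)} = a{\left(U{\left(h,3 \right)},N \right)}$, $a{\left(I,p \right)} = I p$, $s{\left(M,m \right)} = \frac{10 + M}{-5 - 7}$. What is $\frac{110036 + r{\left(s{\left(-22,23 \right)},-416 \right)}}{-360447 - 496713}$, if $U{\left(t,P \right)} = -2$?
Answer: $- \frac{6113}{47620} \approx -0.12837$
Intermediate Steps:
$s{\left(M,m \right)} = - \frac{5}{6} - \frac{M}{12}$ ($s{\left(M,m \right)} = \frac{10 + M}{-12} = \left(10 + M\right) \left(- \frac{1}{12}\right) = - \frac{5}{6} - \frac{M}{12}$)
$r{\left(N,h \right)} = - 2 N$
$\frac{110036 + r{\left(s{\left(-22,23 \right)},-416 \right)}}{-360447 - 496713} = \frac{110036 - 2 \left(- \frac{5}{6} - - \frac{11}{6}\right)}{-360447 - 496713} = \frac{110036 - 2 \left(- \frac{5}{6} + \frac{11}{6}\right)}{-857160} = \left(110036 - 2\right) \left(- \frac{1}{857160}\right) = 110034 \left(- \frac{1}{857160}\right) = - \frac{6113}{47620}$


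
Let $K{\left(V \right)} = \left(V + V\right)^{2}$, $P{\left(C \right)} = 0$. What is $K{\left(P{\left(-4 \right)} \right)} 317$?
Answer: $0$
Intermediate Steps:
$K{\left(V \right)} = 4 V^{2}$ ($K{\left(V \right)} = \left(2 V\right)^{2} = 4 V^{2}$)
$K{\left(P{\left(-4 \right)} \right)} 317 = 4 \cdot 0^{2} \cdot 317 = 4 \cdot 0 \cdot 317 = 0 \cdot 317 = 0$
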